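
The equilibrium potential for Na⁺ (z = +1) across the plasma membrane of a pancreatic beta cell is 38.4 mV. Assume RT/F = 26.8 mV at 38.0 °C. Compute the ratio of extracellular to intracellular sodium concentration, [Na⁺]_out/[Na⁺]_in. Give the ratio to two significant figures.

ln([out]/[in]) = E·z/(26.8) = 38.4 × 1 / 26.8 = 1.4328
[out]/[in] = e^(1.4328) = 4.191

4.2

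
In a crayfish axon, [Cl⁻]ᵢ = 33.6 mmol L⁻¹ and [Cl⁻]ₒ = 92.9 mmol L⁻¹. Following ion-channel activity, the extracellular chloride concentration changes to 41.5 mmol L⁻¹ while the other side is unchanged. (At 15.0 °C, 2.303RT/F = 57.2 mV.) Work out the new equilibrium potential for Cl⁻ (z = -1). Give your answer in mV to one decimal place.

-5.2 mV

After the shift: [Cl⁻]_out = 41.5, [Cl⁻]_in = 33.6 mmol L⁻¹.
E_new = (57.2/-1)·log₁₀(41.5/33.6) = -57.20 · (0.0917) = -5.25 mV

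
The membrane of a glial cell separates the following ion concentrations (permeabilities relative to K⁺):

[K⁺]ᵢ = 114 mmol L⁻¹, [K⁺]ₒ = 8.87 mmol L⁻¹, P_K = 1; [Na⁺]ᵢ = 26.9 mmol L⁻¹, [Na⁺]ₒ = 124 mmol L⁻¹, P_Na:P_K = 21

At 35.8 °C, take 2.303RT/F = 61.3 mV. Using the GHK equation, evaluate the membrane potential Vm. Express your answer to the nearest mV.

Vm = 61.3 · log₁₀[(Σ P·[cation]ₒ + Σ P·[anion]ᵢ) / (Σ P·[cation]ᵢ + Σ P·[anion]ₒ)]
Numerator = 1×8.87 + 21×124 = 2613
Denominator = 1×114 + 21×26.9 = 678.9
Vm = 61.3 · log₁₀(3.8487) = 61.3 × (0.5853) = 35.88 mV

36 mV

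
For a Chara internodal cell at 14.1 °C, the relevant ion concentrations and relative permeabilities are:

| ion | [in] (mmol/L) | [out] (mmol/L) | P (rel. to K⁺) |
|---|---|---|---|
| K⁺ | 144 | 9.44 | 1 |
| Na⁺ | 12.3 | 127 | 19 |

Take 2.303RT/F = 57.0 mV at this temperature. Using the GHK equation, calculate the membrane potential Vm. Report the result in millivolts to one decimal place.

46.0 mV

Vm = 57.0 · log₁₀[(Σ P·[cation]ₒ + Σ P·[anion]ᵢ) / (Σ P·[cation]ᵢ + Σ P·[anion]ₒ)]
Numerator = 1×9.44 + 19×127 = 2422
Denominator = 1×144 + 19×12.3 = 377.7
Vm = 57.0 · log₁₀(6.4137) = 57.0 × (0.8071) = 46.01 mV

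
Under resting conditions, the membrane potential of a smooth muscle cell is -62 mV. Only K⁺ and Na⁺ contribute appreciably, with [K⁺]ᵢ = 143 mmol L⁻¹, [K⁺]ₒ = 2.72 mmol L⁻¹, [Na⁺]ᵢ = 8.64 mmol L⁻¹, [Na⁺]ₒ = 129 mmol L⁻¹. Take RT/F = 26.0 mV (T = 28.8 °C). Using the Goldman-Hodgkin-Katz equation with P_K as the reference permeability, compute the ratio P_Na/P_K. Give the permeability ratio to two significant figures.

Let α = P_Na/P_K. GHK: Vm = 26.0·ln[(Kₒ + α·Naₒ)/(Kᵢ + α·Naᵢ)].
e^(Vm/26.0) = e^(-62.0/26.0) = 0.092124
So 0.092124·(Kᵢ + α·Naᵢ) = Kₒ + α·Naₒ → α = (0.092124·143.0 − 2.72) / (129.0 − 0.092124·8.64)
α = (13.17 − 2.72) / (129.0 − 0.796) = 10.45/128.2 = 0.08154

0.082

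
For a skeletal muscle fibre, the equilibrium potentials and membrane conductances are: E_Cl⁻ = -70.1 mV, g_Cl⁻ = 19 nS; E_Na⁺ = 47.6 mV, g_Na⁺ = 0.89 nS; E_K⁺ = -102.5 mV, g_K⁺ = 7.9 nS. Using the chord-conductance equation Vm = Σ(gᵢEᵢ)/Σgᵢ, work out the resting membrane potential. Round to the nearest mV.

Σ gᵢEᵢ = 19·(-70.1) + 0.89·(47.6) + 7.9·(-102.5) = -2099.29
Σ gᵢ = 19 + 0.89 + 7.9 = 27.79
Vm = -2099.29 / 27.79 = -75.54 mV

-76 mV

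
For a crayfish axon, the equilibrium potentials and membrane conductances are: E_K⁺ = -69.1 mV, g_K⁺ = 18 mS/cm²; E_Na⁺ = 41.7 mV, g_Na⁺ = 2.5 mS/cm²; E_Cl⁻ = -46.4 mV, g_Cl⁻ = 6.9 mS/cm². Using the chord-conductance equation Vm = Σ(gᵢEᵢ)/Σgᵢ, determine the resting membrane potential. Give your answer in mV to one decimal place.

Σ gᵢEᵢ = 18·(-69.1) + 2.5·(41.7) + 6.9·(-46.4) = -1459.71
Σ gᵢ = 18 + 2.5 + 6.9 = 27.4
Vm = -1459.71 / 27.4 = -53.27 mV

-53.3 mV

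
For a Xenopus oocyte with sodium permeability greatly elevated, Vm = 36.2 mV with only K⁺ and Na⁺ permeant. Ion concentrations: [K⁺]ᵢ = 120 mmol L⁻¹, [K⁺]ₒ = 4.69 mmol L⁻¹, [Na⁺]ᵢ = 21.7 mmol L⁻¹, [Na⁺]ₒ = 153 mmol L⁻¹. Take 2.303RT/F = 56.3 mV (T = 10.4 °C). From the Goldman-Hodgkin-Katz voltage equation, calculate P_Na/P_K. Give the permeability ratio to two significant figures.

Let α = P_Na/P_K. GHK: Vm = 56.3·log₁₀[(Kₒ + α·Naₒ)/(Kᵢ + α·Naᵢ)].
10^(Vm/56.3) = 10^(36.2/56.3) = 4.3953
So 4.3953·(Kᵢ + α·Naᵢ) = Kₒ + α·Naₒ → α = (4.3953·120.0 − 4.69) / (153.0 − 4.3953·21.7)
α = (527.4 − 4.69) / (153.0 − 95.38) = 522.7/57.62 = 9.072

9.1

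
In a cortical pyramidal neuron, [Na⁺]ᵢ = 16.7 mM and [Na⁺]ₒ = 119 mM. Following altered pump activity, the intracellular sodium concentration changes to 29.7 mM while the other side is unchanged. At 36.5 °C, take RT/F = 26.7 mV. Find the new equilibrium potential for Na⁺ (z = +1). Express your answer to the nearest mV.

37 mV

After the shift: [Na⁺]_out = 119, [Na⁺]_in = 29.7 mM.
E_new = (26.7/1)·ln(119/29.7) = 26.70 · (1.3880) = 37.06 mV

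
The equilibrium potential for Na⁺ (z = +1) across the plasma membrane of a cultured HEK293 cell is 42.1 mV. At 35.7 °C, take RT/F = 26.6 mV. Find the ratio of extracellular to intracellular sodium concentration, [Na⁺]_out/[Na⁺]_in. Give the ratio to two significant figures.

ln([out]/[in]) = E·z/(26.6) = 42.1 × 1 / 26.6 = 1.5827
[out]/[in] = e^(1.5827) = 4.868

4.9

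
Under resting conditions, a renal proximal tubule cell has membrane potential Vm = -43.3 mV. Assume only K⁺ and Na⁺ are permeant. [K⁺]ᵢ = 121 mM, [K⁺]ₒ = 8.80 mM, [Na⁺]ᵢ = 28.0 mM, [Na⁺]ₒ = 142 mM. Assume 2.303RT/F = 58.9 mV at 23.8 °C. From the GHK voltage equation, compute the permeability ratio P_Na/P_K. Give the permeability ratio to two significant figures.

Let α = P_Na/P_K. GHK: Vm = 58.9·log₁₀[(Kₒ + α·Naₒ)/(Kᵢ + α·Naᵢ)].
10^(Vm/58.9) = 10^(-43.3/58.9) = 0.18402
So 0.18402·(Kᵢ + α·Naᵢ) = Kₒ + α·Naₒ → α = (0.18402·121.0 − 8.8) / (142.0 − 0.18402·28.0)
α = (22.27 − 8.8) / (142.0 − 5.152) = 13.47/136.8 = 0.0984

0.098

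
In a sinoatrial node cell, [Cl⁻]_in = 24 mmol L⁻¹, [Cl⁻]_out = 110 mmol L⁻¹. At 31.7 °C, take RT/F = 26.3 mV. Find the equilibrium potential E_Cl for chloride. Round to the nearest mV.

-40 mV

E = (26.3/z) · ln([Cl⁻]_out/[Cl⁻]_in) with z = -1.
For an anion, dividing by z = -1 reverses the sign.
= (26.3/-1) · ln(110/24) = -26.30 · ln(4.583)
= -26.30 · (1.5224) = -40.04 mV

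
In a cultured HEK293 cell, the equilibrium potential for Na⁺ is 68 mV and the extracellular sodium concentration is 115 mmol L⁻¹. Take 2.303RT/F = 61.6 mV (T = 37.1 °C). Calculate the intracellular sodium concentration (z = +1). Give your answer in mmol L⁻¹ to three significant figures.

9.05 mmol L⁻¹

Nernst: E = (61.6/1) · log₁₀([out]/[in]), so log₁₀([out]/[in]) = 68.0 × 1 / 61.6 = 1.1039.
[out]/[in] = 10^(1.1039) = 12.7.
[in] = 115 / 12.7 = 9.053 mmol L⁻¹.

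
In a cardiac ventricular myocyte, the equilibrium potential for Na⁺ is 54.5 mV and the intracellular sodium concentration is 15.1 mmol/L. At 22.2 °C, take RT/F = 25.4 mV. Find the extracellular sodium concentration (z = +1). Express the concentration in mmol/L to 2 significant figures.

Nernst: E = (25.4/1) · ln([out]/[in]), so ln([out]/[in]) = 54.5 × 1 / 25.4 = 2.1457.
[out]/[in] = e^(2.1457) = 8.548.
[out] = 8.548 × 15.1 = 129.1 mmol/L.

130 mmol/L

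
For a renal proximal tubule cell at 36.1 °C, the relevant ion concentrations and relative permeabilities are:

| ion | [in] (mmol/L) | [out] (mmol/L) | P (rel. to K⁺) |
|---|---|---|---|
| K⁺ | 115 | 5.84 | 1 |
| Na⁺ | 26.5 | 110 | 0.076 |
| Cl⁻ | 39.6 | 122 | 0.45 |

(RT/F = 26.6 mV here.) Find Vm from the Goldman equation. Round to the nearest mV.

Vm = 26.6 · ln[(Σ P·[cation]ₒ + Σ P·[anion]ᵢ) / (Σ P·[cation]ᵢ + Σ P·[anion]ₒ)]
Numerator = 1×5.84 + 0.076×110 + 0.45×39.6 = 32.02
Denominator = 1×115 + 0.076×26.5 + 0.45×122 = 171.9
Vm = 26.6 · ln(0.18626) = 26.6 × (-1.6806) = -44.70 mV

-45 mV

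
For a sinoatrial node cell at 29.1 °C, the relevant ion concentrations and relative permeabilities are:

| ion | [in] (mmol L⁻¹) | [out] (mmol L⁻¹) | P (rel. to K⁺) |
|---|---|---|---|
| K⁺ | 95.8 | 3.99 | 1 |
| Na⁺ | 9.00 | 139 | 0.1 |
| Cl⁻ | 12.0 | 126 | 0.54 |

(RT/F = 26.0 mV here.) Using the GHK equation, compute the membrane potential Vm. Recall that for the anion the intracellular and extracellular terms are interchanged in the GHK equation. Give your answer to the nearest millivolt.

Vm = 26.0 · ln[(Σ P·[cation]ₒ + Σ P·[anion]ᵢ) / (Σ P·[cation]ᵢ + Σ P·[anion]ₒ)]
Numerator = 1×3.99 + 0.1×139 + 0.54×12.0 = 24.37
Denominator = 1×95.8 + 0.1×9.00 + 0.54×126 = 164.7
Vm = 26.0 · ln(0.14793) = 26.0 × (-1.9110) = -49.69 mV

-50 mV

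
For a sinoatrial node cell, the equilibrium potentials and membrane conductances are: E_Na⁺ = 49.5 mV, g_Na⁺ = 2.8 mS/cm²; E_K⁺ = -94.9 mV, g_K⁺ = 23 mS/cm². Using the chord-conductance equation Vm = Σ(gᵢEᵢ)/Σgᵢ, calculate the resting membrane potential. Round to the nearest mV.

Σ gᵢEᵢ = 2.8·(49.5) + 23·(-94.9) = -2044.10
Σ gᵢ = 2.8 + 23 = 25.8
Vm = -2044.10 / 25.8 = -79.23 mV

-79 mV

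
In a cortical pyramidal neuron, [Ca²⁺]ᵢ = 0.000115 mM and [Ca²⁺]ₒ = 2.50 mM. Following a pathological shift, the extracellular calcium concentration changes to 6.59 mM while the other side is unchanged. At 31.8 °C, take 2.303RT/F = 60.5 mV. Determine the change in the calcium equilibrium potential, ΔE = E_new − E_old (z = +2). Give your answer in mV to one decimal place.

12.7 mV

E_old = (60.5/2)·log₁₀(2.50/0.000115) = 131.20 mV
E_new = (60.5/2)·log₁₀(6.59/0.000115) = 143.94 mV
ΔE = 143.94 − (131.20) = 12.73 mV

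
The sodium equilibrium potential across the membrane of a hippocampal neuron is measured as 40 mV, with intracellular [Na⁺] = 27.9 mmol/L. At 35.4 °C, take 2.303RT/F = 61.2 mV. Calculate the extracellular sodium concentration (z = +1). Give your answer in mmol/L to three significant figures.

126 mmol/L

Nernst: E = (61.2/1) · log₁₀([out]/[in]), so log₁₀([out]/[in]) = 40.0 × 1 / 61.2 = 0.6536.
[out]/[in] = 10^(0.6536) = 4.504.
[out] = 4.504 × 27.9 = 125.7 mmol/L.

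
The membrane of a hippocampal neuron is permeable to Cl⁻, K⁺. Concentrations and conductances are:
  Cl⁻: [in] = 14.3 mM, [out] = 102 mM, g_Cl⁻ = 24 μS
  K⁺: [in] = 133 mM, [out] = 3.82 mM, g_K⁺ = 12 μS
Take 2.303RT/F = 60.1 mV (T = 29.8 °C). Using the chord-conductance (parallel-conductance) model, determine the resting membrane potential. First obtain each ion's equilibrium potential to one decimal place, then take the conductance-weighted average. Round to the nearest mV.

E_Cl⁻ = (60.1/-1)·log₁₀(102/14.3) = -51.3 mV
E_K⁺ = (60.1/1)·log₁₀(3.82/133) = -92.7 mV
Vm = (Σ gᵢEᵢ)/(Σ gᵢ) = (24·-51.3 + 12·-92.7) / (24 + 12)
= -2343.60 / 36 = -65.10 mV

-65 mV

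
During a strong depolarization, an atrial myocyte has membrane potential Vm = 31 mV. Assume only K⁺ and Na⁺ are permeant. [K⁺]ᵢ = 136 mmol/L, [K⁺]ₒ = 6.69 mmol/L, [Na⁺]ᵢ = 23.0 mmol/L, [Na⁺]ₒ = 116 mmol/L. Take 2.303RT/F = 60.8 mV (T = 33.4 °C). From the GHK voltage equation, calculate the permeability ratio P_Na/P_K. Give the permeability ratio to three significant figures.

Let α = P_Na/P_K. GHK: Vm = 60.8·log₁₀[(Kₒ + α·Naₒ)/(Kᵢ + α·Naᵢ)].
10^(Vm/60.8) = 10^(31.0/60.8) = 3.235
So 3.235·(Kᵢ + α·Naᵢ) = Kₒ + α·Naₒ → α = (3.235·136.0 − 6.69) / (116.0 − 3.235·23.0)
α = (440 − 6.69) / (116.0 − 74.4) = 433.3/41.6 = 10.42

10.4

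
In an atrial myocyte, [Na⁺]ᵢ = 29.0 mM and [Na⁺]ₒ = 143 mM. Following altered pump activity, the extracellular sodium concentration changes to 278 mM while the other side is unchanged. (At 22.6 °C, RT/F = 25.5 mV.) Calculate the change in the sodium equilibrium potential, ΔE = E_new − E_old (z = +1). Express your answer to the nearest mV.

E_old = (25.5/1)·ln(143/29.0) = 40.69 mV
E_new = (25.5/1)·ln(278/29.0) = 57.64 mV
ΔE = 57.64 − (40.69) = 16.95 mV

17 mV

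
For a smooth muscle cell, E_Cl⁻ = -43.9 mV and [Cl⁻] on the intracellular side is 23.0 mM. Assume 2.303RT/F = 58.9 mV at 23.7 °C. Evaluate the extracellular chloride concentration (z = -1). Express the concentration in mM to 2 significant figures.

130 mM

Nernst: E = (58.9/-1) · log₁₀([out]/[in]), so log₁₀([out]/[in]) = -43.9 × -1 / 58.9 = 0.7453.
[out]/[in] = 10^(0.7453) = 5.563.
[out] = 5.563 × 23.0 = 128 mM.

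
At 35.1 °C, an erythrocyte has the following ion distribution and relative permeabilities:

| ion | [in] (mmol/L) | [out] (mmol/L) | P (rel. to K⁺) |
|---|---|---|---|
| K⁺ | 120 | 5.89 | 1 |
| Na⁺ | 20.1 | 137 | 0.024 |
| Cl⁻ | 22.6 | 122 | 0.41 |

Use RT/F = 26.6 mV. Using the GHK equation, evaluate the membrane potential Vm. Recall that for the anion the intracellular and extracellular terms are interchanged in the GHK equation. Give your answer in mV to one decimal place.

Vm = 26.6 · ln[(Σ P·[cation]ₒ + Σ P·[anion]ᵢ) / (Σ P·[cation]ᵢ + Σ P·[anion]ₒ)]
Numerator = 1×5.89 + 0.024×137 + 0.41×22.6 = 18.44
Denominator = 1×120 + 0.024×20.1 + 0.41×122 = 170.5
Vm = 26.6 · ln(0.10817) = 26.6 × (-2.2240) = -59.16 mV

-59.2 mV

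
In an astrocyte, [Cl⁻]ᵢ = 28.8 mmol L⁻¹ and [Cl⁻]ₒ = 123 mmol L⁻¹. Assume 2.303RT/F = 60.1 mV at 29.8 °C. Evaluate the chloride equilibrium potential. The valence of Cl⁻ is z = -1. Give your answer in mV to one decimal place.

-37.9 mV

E = (60.1/z) · log₁₀([Cl⁻]_out/[Cl⁻]_in) with z = -1.
For an anion, dividing by z = -1 reverses the sign.
= (60.1/-1) · log₁₀(123/28.8) = -60.10 · log₁₀(4.271)
= -60.10 · (0.6305) = -37.89 mV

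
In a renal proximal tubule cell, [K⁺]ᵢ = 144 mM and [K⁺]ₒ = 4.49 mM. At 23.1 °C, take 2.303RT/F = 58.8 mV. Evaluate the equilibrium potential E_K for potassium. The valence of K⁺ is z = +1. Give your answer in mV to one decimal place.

E = (58.8/z) · log₁₀([K⁺]_out/[K⁺]_in) with z = +1.
= (58.8/1) · log₁₀(4.49/144) = 58.80 · log₁₀(0.03118)
= 58.80 · (-1.5061) = -88.56 mV

-88.6 mV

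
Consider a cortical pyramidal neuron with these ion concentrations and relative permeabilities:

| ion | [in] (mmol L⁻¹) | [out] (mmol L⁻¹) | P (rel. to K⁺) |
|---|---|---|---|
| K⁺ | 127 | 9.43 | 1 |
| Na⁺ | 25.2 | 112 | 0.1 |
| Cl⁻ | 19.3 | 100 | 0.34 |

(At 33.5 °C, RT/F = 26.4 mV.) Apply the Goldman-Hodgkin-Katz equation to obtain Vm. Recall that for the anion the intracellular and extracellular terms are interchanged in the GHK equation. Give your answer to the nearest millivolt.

Vm = 26.4 · ln[(Σ P·[cation]ₒ + Σ P·[anion]ᵢ) / (Σ P·[cation]ᵢ + Σ P·[anion]ₒ)]
Numerator = 1×9.43 + 0.1×112 + 0.34×19.3 = 27.19
Denominator = 1×127 + 0.1×25.2 + 0.34×100 = 163.5
Vm = 26.4 · ln(0.16629) = 26.4 × (-1.7940) = -47.36 mV

-47 mV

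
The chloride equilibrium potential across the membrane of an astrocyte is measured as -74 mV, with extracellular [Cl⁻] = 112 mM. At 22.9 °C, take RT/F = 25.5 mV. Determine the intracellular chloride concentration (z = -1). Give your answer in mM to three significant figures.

6.15 mM

Nernst: E = (25.5/-1) · ln([out]/[in]), so ln([out]/[in]) = -74.0 × -1 / 25.5 = 2.9020.
[out]/[in] = e^(2.9020) = 18.21.
[in] = 112 / 18.21 = 6.151 mM.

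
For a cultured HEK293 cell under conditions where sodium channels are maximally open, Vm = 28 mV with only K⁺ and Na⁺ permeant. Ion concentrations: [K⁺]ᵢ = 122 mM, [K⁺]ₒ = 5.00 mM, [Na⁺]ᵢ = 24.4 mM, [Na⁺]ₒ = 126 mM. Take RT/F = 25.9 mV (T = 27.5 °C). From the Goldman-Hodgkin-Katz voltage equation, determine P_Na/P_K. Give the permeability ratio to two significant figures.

6.6

Let α = P_Na/P_K. GHK: Vm = 25.9·ln[(Kₒ + α·Naₒ)/(Kᵢ + α·Naᵢ)].
e^(Vm/25.9) = e^(28.0/25.9) = 2.9479
So 2.9479·(Kᵢ + α·Naᵢ) = Kₒ + α·Naₒ → α = (2.9479·122.0 − 5.0) / (126.0 − 2.9479·24.4)
α = (359.6 − 5.0) / (126.0 − 71.93) = 354.6/54.07 = 6.559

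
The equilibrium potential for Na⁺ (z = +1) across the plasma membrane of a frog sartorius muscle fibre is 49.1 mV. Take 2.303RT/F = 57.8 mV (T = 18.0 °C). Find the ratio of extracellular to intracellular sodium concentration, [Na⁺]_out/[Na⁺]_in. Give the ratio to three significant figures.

7.07

log₁₀([out]/[in]) = E·z/(57.8) = 49.1 × 1 / 57.8 = 0.8495
[out]/[in] = 10^(0.8495) = 7.071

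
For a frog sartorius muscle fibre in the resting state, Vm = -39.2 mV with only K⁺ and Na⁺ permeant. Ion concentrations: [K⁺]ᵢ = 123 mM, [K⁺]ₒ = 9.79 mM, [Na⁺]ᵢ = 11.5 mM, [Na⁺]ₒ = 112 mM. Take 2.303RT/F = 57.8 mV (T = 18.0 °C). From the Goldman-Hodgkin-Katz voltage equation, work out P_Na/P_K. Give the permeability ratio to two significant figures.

Let α = P_Na/P_K. GHK: Vm = 57.8·log₁₀[(Kₒ + α·Naₒ)/(Kᵢ + α·Naᵢ)].
10^(Vm/57.8) = 10^(-39.2/57.8) = 0.2098
So 0.2098·(Kᵢ + α·Naᵢ) = Kₒ + α·Naₒ → α = (0.2098·123.0 − 9.79) / (112.0 − 0.2098·11.5)
α = (25.81 − 9.79) / (112.0 − 2.413) = 16.02/109.6 = 0.1461

0.15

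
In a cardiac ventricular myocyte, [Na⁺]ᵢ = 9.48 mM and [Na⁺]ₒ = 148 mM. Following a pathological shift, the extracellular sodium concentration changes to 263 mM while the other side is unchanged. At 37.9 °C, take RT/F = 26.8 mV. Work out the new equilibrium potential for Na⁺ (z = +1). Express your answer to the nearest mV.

After the shift: [Na⁺]_out = 263, [Na⁺]_in = 9.48 mM.
E_new = (26.8/1)·ln(263/9.48) = 26.80 · (3.3230) = 89.06 mV

89 mV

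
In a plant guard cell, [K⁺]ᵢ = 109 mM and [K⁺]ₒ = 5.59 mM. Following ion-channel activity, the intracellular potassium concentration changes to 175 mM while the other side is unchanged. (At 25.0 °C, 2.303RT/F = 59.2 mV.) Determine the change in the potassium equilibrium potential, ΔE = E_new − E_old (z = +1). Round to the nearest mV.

E_old = (59.2/1)·log₁₀(5.59/109) = -76.37 mV
E_new = (59.2/1)·log₁₀(5.59/175) = -88.54 mV
ΔE = -88.54 − (-76.37) = -12.17 mV

-12 mV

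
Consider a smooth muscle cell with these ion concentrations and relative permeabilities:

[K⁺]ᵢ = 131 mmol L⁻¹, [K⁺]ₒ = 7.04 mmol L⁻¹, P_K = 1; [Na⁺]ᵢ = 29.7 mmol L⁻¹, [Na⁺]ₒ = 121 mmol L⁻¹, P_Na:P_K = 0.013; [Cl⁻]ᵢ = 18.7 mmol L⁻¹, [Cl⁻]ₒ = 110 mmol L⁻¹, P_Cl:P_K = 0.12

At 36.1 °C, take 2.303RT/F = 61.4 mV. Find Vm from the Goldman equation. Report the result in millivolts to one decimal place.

-69.0 mV

Vm = 61.4 · log₁₀[(Σ P·[cation]ₒ + Σ P·[anion]ᵢ) / (Σ P·[cation]ᵢ + Σ P·[anion]ₒ)]
Numerator = 1×7.04 + 0.013×121 + 0.12×18.7 = 10.86
Denominator = 1×131 + 0.013×29.7 + 0.12×110 = 144.6
Vm = 61.4 · log₁₀(0.07509) = 61.4 × (-1.1244) = -69.04 mV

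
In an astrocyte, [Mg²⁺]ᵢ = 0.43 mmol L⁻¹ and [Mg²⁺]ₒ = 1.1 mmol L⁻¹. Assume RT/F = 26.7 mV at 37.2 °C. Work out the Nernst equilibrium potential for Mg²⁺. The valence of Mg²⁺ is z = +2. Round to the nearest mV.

13 mV

E = (26.7/z) · ln([Mg²⁺]_out/[Mg²⁺]_in) with z = +2.
= (26.7/2) · ln(1.1/0.43) = 13.35 · ln(2.558)
= 13.35 · (0.9393) = 12.54 mV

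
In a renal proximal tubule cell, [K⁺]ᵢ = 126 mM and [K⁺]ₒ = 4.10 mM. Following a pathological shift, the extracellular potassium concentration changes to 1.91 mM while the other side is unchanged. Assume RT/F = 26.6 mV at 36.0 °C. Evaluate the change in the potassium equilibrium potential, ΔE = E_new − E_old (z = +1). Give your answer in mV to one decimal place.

E_old = (26.6/1)·ln(4.10/126) = -91.11 mV
E_new = (26.6/1)·ln(1.91/126) = -111.43 mV
ΔE = -111.43 − (-91.11) = -20.32 mV

-20.3 mV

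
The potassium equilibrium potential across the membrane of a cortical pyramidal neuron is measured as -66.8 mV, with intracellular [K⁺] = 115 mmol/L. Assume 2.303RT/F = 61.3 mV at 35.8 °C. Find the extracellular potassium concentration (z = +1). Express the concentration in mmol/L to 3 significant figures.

9.35 mmol/L

Nernst: E = (61.3/1) · log₁₀([out]/[in]), so log₁₀([out]/[in]) = -66.8 × 1 / 61.3 = -1.0897.
[out]/[in] = 10^(-1.0897) = 0.08133.
[out] = 0.08133 × 115 = 9.354 mmol/L.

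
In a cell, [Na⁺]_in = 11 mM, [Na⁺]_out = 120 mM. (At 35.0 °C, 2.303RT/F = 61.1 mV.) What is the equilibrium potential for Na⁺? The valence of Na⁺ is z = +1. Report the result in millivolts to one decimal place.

63.4 mV

E = (61.1/z) · log₁₀([Na⁺]_out/[Na⁺]_in) with z = +1.
= (61.1/1) · log₁₀(120/11) = 61.10 · log₁₀(10.91)
= 61.10 · (1.0378) = 63.41 mV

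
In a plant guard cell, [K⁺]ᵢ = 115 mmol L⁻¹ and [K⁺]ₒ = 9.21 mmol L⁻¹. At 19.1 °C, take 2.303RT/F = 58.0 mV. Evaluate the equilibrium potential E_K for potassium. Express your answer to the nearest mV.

E = (58.0/z) · log₁₀([K⁺]_out/[K⁺]_in) with z = +1.
= (58.0/1) · log₁₀(9.21/115) = 58.00 · log₁₀(0.08009)
= 58.00 · (-1.0964) = -63.59 mV

-64 mV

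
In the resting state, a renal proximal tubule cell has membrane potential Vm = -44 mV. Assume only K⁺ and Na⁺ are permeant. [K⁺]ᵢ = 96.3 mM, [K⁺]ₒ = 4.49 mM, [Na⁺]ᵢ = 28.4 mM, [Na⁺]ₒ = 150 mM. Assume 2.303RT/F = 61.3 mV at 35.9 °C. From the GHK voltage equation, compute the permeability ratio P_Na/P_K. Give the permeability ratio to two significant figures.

Let α = P_Na/P_K. GHK: Vm = 61.3·log₁₀[(Kₒ + α·Naₒ)/(Kᵢ + α·Naᵢ)].
10^(Vm/61.3) = 10^(-44.0/61.3) = 0.19152
So 0.19152·(Kᵢ + α·Naᵢ) = Kₒ + α·Naₒ → α = (0.19152·96.3 − 4.49) / (150.0 − 0.19152·28.4)
α = (18.44 − 4.49) / (150.0 − 5.439) = 13.95/144.6 = 0.09652

0.097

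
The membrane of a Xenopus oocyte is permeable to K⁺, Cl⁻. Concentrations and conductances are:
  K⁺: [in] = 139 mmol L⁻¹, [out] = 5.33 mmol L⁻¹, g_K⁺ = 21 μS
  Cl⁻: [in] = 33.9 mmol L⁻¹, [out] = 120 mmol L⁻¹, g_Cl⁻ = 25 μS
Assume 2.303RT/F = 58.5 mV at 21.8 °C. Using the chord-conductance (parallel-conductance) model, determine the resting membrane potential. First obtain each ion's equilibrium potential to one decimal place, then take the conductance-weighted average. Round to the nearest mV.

E_K⁺ = (58.5/1)·log₁₀(5.33/139) = -82.9 mV
E_Cl⁻ = (58.5/-1)·log₁₀(120/33.9) = -32.1 mV
Vm = (Σ gᵢEᵢ)/(Σ gᵢ) = (21·-82.9 + 25·-32.1) / (21 + 25)
= -2543.40 / 46 = -55.29 mV

-55 mV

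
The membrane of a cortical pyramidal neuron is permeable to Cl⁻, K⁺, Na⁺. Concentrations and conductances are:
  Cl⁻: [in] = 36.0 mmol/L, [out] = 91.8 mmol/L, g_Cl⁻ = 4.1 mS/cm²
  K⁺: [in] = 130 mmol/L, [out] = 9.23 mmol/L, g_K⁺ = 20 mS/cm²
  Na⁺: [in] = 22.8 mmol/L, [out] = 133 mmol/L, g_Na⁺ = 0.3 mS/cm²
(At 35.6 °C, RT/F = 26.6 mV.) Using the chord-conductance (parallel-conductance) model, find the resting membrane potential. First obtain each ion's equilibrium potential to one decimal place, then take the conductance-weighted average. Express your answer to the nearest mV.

-61 mV

E_Cl⁻ = (26.6/-1)·ln(91.8/36.0) = -24.9 mV
E_K⁺ = (26.6/1)·ln(9.23/130) = -70.4 mV
E_Na⁺ = (26.6/1)·ln(133/22.8) = 46.9 mV
Vm = (Σ gᵢEᵢ)/(Σ gᵢ) = (4.1·-24.9 + 20·-70.4 + 0.3·46.9) / (4.1 + 20 + 0.3)
= -1496.02 / 24.4 = -61.31 mV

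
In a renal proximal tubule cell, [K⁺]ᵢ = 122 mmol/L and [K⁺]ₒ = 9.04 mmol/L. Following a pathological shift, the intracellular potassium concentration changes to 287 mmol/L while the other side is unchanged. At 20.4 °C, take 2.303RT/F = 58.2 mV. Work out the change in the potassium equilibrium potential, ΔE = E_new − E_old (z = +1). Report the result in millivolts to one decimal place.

-21.6 mV

E_old = (58.2/1)·log₁₀(9.04/122) = -65.78 mV
E_new = (58.2/1)·log₁₀(9.04/287) = -87.40 mV
ΔE = -87.40 − (-65.78) = -21.62 mV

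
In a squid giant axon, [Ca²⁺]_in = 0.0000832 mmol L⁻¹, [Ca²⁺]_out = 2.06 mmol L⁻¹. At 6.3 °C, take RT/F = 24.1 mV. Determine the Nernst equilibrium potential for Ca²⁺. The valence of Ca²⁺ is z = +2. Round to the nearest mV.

122 mV

E = (24.1/z) · ln([Ca²⁺]_out/[Ca²⁺]_in) with z = +2.
= (24.1/2) · ln(2.06/0.0000832) = 12.05 · ln(2.476e+04)
= 12.05 · (10.1170) = 121.91 mV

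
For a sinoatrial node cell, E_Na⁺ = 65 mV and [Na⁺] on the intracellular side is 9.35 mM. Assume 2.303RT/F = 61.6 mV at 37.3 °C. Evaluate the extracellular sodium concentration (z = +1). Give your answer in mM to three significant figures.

Nernst: E = (61.6/1) · log₁₀([out]/[in]), so log₁₀([out]/[in]) = 65.0 × 1 / 61.6 = 1.0552.
[out]/[in] = 10^(1.0552) = 11.36.
[out] = 11.36 × 9.35 = 106.2 mM.

106 mM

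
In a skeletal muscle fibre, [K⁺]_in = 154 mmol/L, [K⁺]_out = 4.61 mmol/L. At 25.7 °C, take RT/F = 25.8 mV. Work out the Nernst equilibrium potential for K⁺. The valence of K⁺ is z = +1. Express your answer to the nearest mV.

E = (25.8/z) · ln([K⁺]_out/[K⁺]_in) with z = +1.
= (25.8/1) · ln(4.61/154) = 25.80 · ln(0.02994)
= 25.80 · (-3.5087) = -90.53 mV

-91 mV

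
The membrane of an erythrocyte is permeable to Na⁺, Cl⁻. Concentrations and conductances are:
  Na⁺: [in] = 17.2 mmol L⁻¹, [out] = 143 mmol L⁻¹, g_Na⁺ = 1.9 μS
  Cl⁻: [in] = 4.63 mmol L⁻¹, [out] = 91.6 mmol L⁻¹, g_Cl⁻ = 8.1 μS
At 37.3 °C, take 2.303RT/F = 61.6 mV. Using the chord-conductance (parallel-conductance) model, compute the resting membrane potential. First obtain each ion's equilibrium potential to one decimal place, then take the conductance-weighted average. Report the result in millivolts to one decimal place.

E_Na⁺ = (61.6/1)·log₁₀(143/17.2) = 56.7 mV
E_Cl⁻ = (61.6/-1)·log₁₀(91.6/4.63) = -79.9 mV
Vm = (Σ gᵢEᵢ)/(Σ gᵢ) = (1.9·56.7 + 8.1·-79.9) / (1.9 + 8.1)
= -539.46 / 10 = -53.95 mV

-53.9 mV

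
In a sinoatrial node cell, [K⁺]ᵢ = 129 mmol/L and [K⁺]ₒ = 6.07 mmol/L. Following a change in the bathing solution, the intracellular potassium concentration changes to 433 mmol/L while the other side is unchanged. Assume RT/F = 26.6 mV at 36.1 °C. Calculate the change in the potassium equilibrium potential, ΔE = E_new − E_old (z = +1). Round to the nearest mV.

E_old = (26.6/1)·ln(6.07/129) = -81.30 mV
E_new = (26.6/1)·ln(6.07/433) = -113.51 mV
ΔE = -113.51 − (-81.30) = -32.21 mV

-32 mV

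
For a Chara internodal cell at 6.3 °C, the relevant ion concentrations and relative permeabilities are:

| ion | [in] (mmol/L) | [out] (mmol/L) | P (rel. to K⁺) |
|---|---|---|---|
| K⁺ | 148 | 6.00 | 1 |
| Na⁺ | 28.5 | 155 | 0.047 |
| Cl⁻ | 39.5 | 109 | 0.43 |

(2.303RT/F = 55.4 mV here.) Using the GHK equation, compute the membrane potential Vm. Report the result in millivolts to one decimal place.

-45.0 mV

Vm = 55.4 · log₁₀[(Σ P·[cation]ₒ + Σ P·[anion]ᵢ) / (Σ P·[cation]ᵢ + Σ P·[anion]ₒ)]
Numerator = 1×6.00 + 0.047×155 + 0.43×39.5 = 30.27
Denominator = 1×148 + 0.047×28.5 + 0.43×109 = 196.2
Vm = 55.4 · log₁₀(0.15427) = 55.4 × (-0.8117) = -44.97 mV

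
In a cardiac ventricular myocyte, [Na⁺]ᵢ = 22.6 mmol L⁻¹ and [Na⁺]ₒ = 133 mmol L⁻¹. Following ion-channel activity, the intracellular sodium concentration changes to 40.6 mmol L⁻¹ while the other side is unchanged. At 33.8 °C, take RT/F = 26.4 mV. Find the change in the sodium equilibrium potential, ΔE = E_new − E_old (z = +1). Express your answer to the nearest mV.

-15 mV

E_old = (26.4/1)·ln(133/22.6) = 46.79 mV
E_new = (26.4/1)·ln(133/40.6) = 31.33 mV
ΔE = 31.33 − (46.79) = -15.47 mV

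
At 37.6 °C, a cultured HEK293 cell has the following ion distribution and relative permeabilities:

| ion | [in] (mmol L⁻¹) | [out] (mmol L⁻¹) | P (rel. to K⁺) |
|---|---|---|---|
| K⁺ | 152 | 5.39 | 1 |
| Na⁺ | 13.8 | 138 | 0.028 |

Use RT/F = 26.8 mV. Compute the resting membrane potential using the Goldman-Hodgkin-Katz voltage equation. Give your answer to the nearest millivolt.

Vm = 26.8 · ln[(Σ P·[cation]ₒ + Σ P·[anion]ᵢ) / (Σ P·[cation]ᵢ + Σ P·[anion]ₒ)]
Numerator = 1×5.39 + 0.028×138 = 9.254
Denominator = 1×152 + 0.028×13.8 = 152.4
Vm = 26.8 · ln(0.060727) = 26.8 × (-2.8014) = -75.08 mV

-75 mV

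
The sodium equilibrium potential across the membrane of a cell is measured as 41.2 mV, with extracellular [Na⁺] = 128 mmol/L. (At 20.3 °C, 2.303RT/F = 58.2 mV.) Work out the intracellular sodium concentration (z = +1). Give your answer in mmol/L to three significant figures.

25.1 mmol/L

Nernst: E = (58.2/1) · log₁₀([out]/[in]), so log₁₀([out]/[in]) = 41.2 × 1 / 58.2 = 0.7079.
[out]/[in] = 10^(0.7079) = 5.104.
[in] = 128 / 5.104 = 25.08 mmol/L.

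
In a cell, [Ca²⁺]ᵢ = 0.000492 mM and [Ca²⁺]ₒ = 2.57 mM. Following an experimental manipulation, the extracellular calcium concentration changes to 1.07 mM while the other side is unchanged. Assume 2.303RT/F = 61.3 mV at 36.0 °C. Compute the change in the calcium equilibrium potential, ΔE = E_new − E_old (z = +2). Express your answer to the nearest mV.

-12 mV

E_old = (61.3/2)·log₁₀(2.57/0.000492) = 113.96 mV
E_new = (61.3/2)·log₁₀(1.07/0.000492) = 102.29 mV
ΔE = 102.29 − (113.96) = -11.66 mV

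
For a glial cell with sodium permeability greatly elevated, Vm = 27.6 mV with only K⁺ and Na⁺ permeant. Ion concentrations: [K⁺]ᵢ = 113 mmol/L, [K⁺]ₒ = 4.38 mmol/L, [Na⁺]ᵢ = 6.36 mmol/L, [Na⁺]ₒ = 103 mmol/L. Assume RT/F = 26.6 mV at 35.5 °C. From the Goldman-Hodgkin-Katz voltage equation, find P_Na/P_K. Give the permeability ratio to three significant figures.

Let α = P_Na/P_K. GHK: Vm = 26.6·ln[(Kₒ + α·Naₒ)/(Kᵢ + α·Naᵢ)].
e^(Vm/26.6) = e^(27.6/26.6) = 2.8224
So 2.8224·(Kᵢ + α·Naᵢ) = Kₒ + α·Naₒ → α = (2.8224·113.0 − 4.38) / (103.0 − 2.8224·6.36)
α = (318.9 − 4.38) / (103.0 − 17.95) = 314.6/85.05 = 3.698

3.70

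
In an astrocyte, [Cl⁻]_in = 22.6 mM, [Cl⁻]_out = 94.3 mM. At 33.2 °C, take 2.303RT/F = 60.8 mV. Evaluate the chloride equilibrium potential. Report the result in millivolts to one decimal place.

E = (60.8/z) · log₁₀([Cl⁻]_out/[Cl⁻]_in) with z = -1.
For an anion, dividing by z = -1 reverses the sign.
= (60.8/-1) · log₁₀(94.3/22.6) = -60.80 · log₁₀(4.173)
= -60.80 · (0.6204) = -37.72 mV

-37.7 mV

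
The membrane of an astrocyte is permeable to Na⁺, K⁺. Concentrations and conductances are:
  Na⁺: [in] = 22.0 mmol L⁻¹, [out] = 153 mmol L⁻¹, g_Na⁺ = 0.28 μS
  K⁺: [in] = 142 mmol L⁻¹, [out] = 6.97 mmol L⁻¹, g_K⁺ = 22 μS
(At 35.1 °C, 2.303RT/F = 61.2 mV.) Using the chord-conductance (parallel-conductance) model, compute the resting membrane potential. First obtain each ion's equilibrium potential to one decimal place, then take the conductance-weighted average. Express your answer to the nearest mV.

-78 mV

E_Na⁺ = (61.2/1)·log₁₀(153/22.0) = 51.5 mV
E_K⁺ = (61.2/1)·log₁₀(6.97/142) = -80.1 mV
Vm = (Σ gᵢEᵢ)/(Σ gᵢ) = (0.28·51.5 + 22·-80.1) / (0.28 + 22)
= -1747.78 / 22.28 = -78.45 mV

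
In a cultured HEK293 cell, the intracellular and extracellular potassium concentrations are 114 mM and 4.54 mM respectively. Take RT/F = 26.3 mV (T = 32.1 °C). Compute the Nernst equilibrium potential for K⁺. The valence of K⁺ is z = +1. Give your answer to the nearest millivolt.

E = (26.3/z) · ln([K⁺]_out/[K⁺]_in) with z = +1.
= (26.3/1) · ln(4.54/114) = 26.30 · ln(0.03982)
= 26.30 · (-3.2233) = -84.77 mV

-85 mV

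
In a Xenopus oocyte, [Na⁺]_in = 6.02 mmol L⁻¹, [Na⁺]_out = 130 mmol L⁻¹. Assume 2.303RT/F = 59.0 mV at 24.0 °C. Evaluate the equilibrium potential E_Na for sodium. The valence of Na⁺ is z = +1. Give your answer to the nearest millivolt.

E = (59.0/z) · log₁₀([Na⁺]_out/[Na⁺]_in) with z = +1.
= (59.0/1) · log₁₀(130/6.02) = 59.00 · log₁₀(21.59)
= 59.00 · (1.3343) = 78.73 mV

79 mV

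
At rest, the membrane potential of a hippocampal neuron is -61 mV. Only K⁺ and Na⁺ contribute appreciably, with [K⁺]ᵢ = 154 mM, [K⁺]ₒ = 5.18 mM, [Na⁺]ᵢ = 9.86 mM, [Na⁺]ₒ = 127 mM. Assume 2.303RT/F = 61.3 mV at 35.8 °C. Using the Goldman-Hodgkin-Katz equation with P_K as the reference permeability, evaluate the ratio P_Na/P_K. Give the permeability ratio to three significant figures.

Let α = P_Na/P_K. GHK: Vm = 61.3·log₁₀[(Kₒ + α·Naₒ)/(Kᵢ + α·Naᵢ)].
10^(Vm/61.3) = 10^(-61.0/61.3) = 0.10113
So 0.10113·(Kᵢ + α·Naᵢ) = Kₒ + α·Naₒ → α = (0.10113·154.0 − 5.18) / (127.0 − 0.10113·9.86)
α = (15.57 − 5.18) / (127.0 − 0.9972) = 10.39/126 = 0.08249

0.0825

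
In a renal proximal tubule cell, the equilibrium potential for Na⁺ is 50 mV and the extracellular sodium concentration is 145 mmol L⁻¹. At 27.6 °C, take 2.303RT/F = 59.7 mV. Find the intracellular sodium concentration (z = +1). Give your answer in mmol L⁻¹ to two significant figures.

21 mmol L⁻¹

Nernst: E = (59.7/1) · log₁₀([out]/[in]), so log₁₀([out]/[in]) = 50.0 × 1 / 59.7 = 0.8375.
[out]/[in] = 10^(0.8375) = 6.879.
[in] = 145 / 6.879 = 21.08 mmol L⁻¹.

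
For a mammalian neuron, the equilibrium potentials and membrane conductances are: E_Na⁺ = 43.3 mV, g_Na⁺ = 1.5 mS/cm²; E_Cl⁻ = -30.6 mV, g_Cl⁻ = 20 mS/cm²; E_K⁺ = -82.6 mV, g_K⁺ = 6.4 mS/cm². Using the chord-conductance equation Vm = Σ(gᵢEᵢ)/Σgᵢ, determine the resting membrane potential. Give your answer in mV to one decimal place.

Σ gᵢEᵢ = 1.5·(43.3) + 20·(-30.6) + 6.4·(-82.6) = -1075.69
Σ gᵢ = 1.5 + 20 + 6.4 = 27.9
Vm = -1075.69 / 27.9 = -38.56 mV

-38.6 mV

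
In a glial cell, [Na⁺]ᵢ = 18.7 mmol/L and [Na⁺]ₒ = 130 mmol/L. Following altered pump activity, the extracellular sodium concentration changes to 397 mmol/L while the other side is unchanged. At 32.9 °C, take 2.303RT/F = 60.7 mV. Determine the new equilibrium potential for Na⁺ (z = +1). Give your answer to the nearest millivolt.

81 mV

After the shift: [Na⁺]_out = 397, [Na⁺]_in = 18.7 mmol/L.
E_new = (60.7/1)·log₁₀(397/18.7) = 60.70 · (1.3269) = 80.55 mV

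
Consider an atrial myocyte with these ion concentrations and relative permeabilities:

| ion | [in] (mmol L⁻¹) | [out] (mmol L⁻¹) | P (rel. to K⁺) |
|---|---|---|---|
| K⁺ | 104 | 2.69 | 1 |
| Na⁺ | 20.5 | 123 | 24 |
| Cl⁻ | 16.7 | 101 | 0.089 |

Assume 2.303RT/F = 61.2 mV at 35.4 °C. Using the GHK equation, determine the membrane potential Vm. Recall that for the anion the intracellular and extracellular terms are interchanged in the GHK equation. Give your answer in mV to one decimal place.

42.2 mV

Vm = 61.2 · log₁₀[(Σ P·[cation]ₒ + Σ P·[anion]ᵢ) / (Σ P·[cation]ᵢ + Σ P·[anion]ₒ)]
Numerator = 1×2.69 + 24×123 + 0.089×16.7 = 2956
Denominator = 1×104 + 24×20.5 + 0.089×101 = 605
Vm = 61.2 · log₁₀(4.8863) = 61.2 × (0.6890) = 42.17 mV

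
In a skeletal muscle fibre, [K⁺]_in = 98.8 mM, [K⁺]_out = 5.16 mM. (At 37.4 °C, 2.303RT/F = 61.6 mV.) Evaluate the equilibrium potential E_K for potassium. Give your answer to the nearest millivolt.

-79 mV

E = (61.6/z) · log₁₀([K⁺]_out/[K⁺]_in) with z = +1.
= (61.6/1) · log₁₀(5.16/98.8) = 61.60 · log₁₀(0.05223)
= 61.60 · (-1.2821) = -78.98 mV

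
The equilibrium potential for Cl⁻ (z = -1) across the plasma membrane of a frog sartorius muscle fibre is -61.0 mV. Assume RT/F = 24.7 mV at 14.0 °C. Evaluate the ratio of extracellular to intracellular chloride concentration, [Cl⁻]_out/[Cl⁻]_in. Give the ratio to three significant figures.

ln([out]/[in]) = E·z/(24.7) = -61.0 × -1 / 24.7 = 2.4696
[out]/[in] = e^(2.4696) = 11.82

11.8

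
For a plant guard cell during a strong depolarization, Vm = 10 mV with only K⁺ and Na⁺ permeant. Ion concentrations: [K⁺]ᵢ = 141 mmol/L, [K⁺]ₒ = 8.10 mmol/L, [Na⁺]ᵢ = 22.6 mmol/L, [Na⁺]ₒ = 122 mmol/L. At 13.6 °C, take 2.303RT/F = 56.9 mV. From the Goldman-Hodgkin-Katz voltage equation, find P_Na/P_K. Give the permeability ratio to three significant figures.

2.31

Let α = P_Na/P_K. GHK: Vm = 56.9·log₁₀[(Kₒ + α·Naₒ)/(Kᵢ + α·Naᵢ)].
10^(Vm/56.9) = 10^(10.0/56.9) = 1.4988
So 1.4988·(Kᵢ + α·Naᵢ) = Kₒ + α·Naₒ → α = (1.4988·141.0 − 8.1) / (122.0 − 1.4988·22.6)
α = (211.3 − 8.1) / (122.0 − 33.87) = 203.2/88.13 = 2.306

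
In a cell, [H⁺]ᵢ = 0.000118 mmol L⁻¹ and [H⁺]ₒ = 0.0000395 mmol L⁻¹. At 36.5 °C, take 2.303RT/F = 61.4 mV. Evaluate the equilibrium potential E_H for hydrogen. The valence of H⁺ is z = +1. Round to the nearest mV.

E = (61.4/z) · log₁₀([H⁺]_out/[H⁺]_in) with z = +1.
= (61.4/1) · log₁₀(0.0000395/0.000118) = 61.40 · log₁₀(0.3347)
= 61.40 · (-0.4753) = -29.18 mV

-29 mV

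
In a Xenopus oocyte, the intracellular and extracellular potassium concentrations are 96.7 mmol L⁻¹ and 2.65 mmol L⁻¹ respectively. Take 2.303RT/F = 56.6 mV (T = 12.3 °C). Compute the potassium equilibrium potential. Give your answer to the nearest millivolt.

E = (56.6/z) · log₁₀([K⁺]_out/[K⁺]_in) with z = +1.
= (56.6/1) · log₁₀(2.65/96.7) = 56.60 · log₁₀(0.0274)
= 56.60 · (-1.5622) = -88.42 mV

-88 mV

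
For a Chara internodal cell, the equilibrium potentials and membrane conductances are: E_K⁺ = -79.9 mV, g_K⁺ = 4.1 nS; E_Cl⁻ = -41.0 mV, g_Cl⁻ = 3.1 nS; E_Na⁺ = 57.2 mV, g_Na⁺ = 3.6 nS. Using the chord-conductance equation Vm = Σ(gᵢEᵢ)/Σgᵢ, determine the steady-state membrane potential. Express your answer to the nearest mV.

-23 mV

Σ gᵢEᵢ = 4.1·(-79.9) + 3.1·(-41.0) + 3.6·(57.2) = -248.77
Σ gᵢ = 4.1 + 3.1 + 3.6 = 10.8
Vm = -248.77 / 10.8 = -23.03 mV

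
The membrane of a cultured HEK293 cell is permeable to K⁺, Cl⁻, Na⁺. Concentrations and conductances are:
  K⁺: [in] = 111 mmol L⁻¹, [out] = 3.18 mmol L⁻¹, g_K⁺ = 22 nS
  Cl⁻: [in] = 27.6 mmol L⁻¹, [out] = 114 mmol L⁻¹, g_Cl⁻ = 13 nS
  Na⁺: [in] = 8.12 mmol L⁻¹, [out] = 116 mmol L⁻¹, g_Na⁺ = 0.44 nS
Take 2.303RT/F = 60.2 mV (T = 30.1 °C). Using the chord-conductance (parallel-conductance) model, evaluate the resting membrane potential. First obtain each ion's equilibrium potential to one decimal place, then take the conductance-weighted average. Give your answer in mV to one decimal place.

E_K⁺ = (60.2/1)·log₁₀(3.18/111) = -92.9 mV
E_Cl⁻ = (60.2/-1)·log₁₀(114/27.6) = -37.1 mV
E_Na⁺ = (60.2/1)·log₁₀(116/8.12) = 69.5 mV
Vm = (Σ gᵢEᵢ)/(Σ gᵢ) = (22·-92.9 + 13·-37.1 + 0.44·69.5) / (22 + 13 + 0.44)
= -2495.52 / 35.44 = -70.42 mV

-70.4 mV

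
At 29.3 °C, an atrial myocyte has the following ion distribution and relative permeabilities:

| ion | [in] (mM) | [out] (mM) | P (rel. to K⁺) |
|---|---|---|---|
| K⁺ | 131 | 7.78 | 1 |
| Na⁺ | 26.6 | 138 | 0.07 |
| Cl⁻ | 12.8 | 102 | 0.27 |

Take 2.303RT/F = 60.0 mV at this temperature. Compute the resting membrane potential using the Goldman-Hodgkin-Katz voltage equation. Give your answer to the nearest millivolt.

Vm = 60.0 · log₁₀[(Σ P·[cation]ₒ + Σ P·[anion]ᵢ) / (Σ P·[cation]ᵢ + Σ P·[anion]ₒ)]
Numerator = 1×7.78 + 0.07×138 + 0.27×12.8 = 20.9
Denominator = 1×131 + 0.07×26.6 + 0.27×102 = 160.4
Vm = 60.0 · log₁₀(0.13027) = 60.0 × (-0.8851) = -53.11 mV

-53 mV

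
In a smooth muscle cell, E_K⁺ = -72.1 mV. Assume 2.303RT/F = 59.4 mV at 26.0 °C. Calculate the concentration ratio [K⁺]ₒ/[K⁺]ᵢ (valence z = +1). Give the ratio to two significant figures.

0.061

log₁₀([out]/[in]) = E·z/(59.4) = -72.1 × 1 / 59.4 = -1.2138
[out]/[in] = 10^(-1.2138) = 0.06112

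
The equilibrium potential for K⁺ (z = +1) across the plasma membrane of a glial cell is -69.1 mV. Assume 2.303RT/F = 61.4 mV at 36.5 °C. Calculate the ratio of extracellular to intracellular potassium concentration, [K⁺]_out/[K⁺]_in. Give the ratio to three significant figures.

0.0749

log₁₀([out]/[in]) = E·z/(61.4) = -69.1 × 1 / 61.4 = -1.1254
[out]/[in] = 10^(-1.1254) = 0.07492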